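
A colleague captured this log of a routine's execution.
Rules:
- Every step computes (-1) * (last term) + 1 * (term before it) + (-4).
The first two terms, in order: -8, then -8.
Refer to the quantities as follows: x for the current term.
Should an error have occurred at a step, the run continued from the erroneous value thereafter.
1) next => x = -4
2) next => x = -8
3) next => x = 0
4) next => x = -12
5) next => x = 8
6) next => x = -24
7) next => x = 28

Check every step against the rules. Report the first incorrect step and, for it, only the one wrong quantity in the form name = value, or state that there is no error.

no error

Step 1: x = -1*(-8) + (1)*(-8) + (-4) = -4 — same as recorded.
Step 2: x = -1*(-4) + (1)*(-8) + (-4) = -8 — verified.
Step 3: x = -1*(-8) + (1)*(-4) + (-4) = 0 — exactly as logged.
Step 4: x = -1*(0) + (1)*(-8) + (-4) = -12 — agrees with the log.
Step 5: x = -1*(-12) + (1)*(0) + (-4) = 8 — exactly as logged.
Step 6: x = -1*(8) + (1)*(-12) + (-4) = -24 — consistent with the log.
Step 7: x = -1*(-24) + (1)*(8) + (-4) = 28 — verified.
All entries verified; no error found.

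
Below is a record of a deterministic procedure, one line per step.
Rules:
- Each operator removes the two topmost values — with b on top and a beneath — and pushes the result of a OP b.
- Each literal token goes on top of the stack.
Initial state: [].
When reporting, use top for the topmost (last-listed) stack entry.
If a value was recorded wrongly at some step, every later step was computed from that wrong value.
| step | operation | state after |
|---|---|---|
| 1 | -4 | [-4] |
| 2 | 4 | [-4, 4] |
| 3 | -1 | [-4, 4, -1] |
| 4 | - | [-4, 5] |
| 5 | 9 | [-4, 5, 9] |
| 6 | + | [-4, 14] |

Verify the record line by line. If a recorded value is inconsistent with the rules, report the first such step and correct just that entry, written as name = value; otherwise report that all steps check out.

1. push -4: top = -4 (in agreement)
2. push 4: top = 4 (consistent with the record)
3. push -1: top = -1 (same as recorded)
4. 4 - -1 = 5 (in agreement)
5. push 9: top = 9 (matches)
6. 5 + 9 = 14 (no discrepancy)
No step deviates from the rules.

no error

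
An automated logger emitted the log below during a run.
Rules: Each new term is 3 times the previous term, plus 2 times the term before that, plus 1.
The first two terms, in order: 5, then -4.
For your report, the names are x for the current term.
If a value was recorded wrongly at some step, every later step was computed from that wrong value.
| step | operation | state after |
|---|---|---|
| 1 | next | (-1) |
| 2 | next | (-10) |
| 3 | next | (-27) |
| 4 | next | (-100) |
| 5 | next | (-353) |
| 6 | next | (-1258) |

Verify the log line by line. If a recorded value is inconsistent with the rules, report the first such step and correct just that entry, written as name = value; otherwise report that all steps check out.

Recomputing the run from the initial state:
step 1: x = -1
step 2: x = -10
step 3: x = -31
step 4: x = -112
step 5: x = -397
step 6: x = -1414
The first disagreement with the log is at step 3, where the value should be x = -31.

step 3, x = -31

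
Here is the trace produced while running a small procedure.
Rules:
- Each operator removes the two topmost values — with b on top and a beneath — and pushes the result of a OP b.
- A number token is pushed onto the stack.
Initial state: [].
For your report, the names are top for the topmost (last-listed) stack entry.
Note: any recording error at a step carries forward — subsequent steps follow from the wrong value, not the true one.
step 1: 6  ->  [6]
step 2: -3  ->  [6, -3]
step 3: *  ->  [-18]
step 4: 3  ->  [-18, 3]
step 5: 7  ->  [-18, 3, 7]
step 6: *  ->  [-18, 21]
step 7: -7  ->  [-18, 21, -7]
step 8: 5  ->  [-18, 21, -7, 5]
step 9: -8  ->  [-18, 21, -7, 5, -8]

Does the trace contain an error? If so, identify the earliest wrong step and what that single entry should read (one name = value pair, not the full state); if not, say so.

no error

1. push 6: top = 6 (exactly as logged)
2. push -3: top = -3 (checks out)
3. 6 * -3 = -18 (confirmed correct)
4. push 3: top = 3 (in agreement)
5. push 7: top = 7 (exactly as logged)
6. 3 * 7 = 21 (same as recorded)
7. push -7: top = -7 (checks out)
8. push 5: top = 5 (exactly as logged)
9. push -8: top = -8 (exactly as logged)
All entries verified; no error found.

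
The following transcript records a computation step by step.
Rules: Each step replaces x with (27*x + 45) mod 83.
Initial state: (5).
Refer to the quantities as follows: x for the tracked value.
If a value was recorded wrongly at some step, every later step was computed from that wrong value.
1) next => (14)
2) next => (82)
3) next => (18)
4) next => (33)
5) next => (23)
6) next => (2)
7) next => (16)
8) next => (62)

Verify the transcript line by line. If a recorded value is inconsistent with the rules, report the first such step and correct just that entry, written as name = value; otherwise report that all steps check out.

Step 1: x = (27*5 + 45) mod 83 = 14 — same as recorded.
Step 2: x = (27*14 + 45) mod 83 = 8 — not what was recorded.
That makes step 2 the first incorrect line — x = 8 is what it should show.

step 2, x = 8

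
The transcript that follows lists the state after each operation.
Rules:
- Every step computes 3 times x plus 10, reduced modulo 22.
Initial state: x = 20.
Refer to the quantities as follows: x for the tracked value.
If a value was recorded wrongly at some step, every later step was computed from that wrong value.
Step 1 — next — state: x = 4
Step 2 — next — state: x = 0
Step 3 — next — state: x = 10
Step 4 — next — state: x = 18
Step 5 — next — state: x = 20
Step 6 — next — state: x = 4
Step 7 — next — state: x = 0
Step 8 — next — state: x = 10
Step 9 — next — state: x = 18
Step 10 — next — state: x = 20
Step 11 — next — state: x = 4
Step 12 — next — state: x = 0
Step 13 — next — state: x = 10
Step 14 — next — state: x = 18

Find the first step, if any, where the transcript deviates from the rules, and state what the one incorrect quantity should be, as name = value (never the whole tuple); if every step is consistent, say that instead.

no error

step 1: x = (3*20 + 10) mod 22 = 4 -> same as recorded
step 2: x = (3*4 + 10) mod 22 = 0 -> confirmed correct
step 3: x = (3*0 + 10) mod 22 = 10 -> confirmed correct
step 4: x = (3*10 + 10) mod 22 = 18 -> consistent with the transcript
step 5: x = (3*18 + 10) mod 22 = 20 -> confirmed correct
step 6: x = (3*20 + 10) mod 22 = 4 -> no discrepancy
step 7: x = (3*4 + 10) mod 22 = 0 -> matches
step 8: x = (3*0 + 10) mod 22 = 10 -> agrees with the transcript
step 9: x = (3*10 + 10) mod 22 = 18 -> checks out
step 10: x = (3*18 + 10) mod 22 = 20 -> matches
step 11: x = (3*20 + 10) mod 22 = 4 -> matches
step 12: x = (3*4 + 10) mod 22 = 0 -> in agreement
step 13: x = (3*0 + 10) mod 22 = 10 -> no discrepancy
step 14: x = (3*10 + 10) mod 22 = 18 -> matches
The recomputation confirms every line.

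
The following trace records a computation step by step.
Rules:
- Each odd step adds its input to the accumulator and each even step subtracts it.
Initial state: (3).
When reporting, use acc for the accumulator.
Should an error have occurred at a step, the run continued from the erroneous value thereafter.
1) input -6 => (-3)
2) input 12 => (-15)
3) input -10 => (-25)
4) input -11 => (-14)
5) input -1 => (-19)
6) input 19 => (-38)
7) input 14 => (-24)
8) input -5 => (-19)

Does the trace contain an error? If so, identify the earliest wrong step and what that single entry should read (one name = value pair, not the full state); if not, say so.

Step 1: acc = 3 + -6 = -3 — confirmed correct.
Step 2: acc = -3 - 12 = -15 — in agreement.
Step 3: acc = -15 + -10 = -25 — verified.
Step 4: acc = -25 - -11 = -14 — checks out.
Step 5: acc = -14 + -1 = -15 — first mismatch against the trace.
The earliest wrong entry is at step 5: it should read acc = -15.

step 5, acc = -15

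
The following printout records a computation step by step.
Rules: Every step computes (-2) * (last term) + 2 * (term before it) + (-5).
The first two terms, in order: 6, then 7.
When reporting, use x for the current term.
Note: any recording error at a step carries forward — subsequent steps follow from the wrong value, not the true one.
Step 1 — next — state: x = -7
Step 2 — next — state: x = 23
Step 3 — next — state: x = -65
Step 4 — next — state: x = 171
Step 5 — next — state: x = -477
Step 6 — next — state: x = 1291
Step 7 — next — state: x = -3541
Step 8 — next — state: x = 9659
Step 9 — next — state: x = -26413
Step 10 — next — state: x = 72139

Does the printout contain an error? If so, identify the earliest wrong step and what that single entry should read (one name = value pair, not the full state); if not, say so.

Recomputing the run from the initial state:
step 1: x = -7
step 2: x = 23
step 3: x = -65
step 4: x = 171
step 5: x = -477
step 6: x = 1291
step 7: x = -3541
step 8: x = 9659
step 9: x = -26405
step 10: x = 72123
The first disagreement with the printout is at step 9, where the value should be x = -26405.

step 9, x = -26405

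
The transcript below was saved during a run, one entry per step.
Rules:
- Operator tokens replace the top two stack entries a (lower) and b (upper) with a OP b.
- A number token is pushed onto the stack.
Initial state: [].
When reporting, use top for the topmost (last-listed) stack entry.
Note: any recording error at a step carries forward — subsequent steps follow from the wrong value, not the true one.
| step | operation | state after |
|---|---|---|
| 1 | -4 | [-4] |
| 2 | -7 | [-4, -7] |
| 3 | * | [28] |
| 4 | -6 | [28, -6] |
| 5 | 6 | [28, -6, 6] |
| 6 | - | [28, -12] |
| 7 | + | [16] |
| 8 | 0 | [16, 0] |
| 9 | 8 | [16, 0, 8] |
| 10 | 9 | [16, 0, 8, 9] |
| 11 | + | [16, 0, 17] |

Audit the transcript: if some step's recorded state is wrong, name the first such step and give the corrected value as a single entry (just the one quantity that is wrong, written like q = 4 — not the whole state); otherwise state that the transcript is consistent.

no error

1. push -4: top = -4 (verified)
2. push -7: top = -7 (checks out)
3. -4 * -7 = 28 (consistent with the transcript)
4. push -6: top = -6 (agrees with the transcript)
5. push 6: top = 6 (verified)
6. -6 - 6 = -12 (confirmed correct)
7. 28 + -12 = 16 (confirmed correct)
8. push 0: top = 0 (exactly as logged)
9. push 8: top = 8 (confirmed correct)
10. push 9: top = 9 (consistent with the transcript)
11. 8 + 9 = 17 (exactly as logged)
The recomputation confirms every line.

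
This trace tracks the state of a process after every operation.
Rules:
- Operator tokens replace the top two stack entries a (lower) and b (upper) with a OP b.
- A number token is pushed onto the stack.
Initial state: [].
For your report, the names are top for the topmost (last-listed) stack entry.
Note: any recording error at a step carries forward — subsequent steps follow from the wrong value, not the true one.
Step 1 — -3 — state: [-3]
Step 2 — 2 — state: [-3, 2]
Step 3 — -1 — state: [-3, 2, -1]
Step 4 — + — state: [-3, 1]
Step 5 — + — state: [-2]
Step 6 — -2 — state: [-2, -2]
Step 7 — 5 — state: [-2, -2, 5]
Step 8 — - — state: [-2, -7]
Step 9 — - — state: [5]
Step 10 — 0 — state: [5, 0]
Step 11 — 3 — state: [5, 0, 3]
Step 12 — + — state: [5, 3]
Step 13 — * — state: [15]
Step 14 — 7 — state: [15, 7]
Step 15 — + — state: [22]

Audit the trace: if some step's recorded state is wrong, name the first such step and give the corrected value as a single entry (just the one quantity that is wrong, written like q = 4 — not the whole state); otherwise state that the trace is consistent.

Step 1: push -3: top = -3 — exactly as logged.
Step 2: push 2: top = 2 — confirmed correct.
Step 3: push -1: top = -1 — verified.
Step 4: 2 + -1 = 1 — consistent with the trace.
Step 5: -3 + 1 = -2 — checks out.
Step 6: push -2: top = -2 — exactly as logged.
Step 7: push 5: top = 5 — consistent with the trace.
Step 8: -2 - 5 = -7 — consistent with the trace.
Step 9: -2 - -7 = 5 — agrees with the trace.
Step 10: push 0: top = 0 — consistent with the trace.
Step 11: push 3: top = 3 — checks out.
Step 12: 0 + 3 = 3 — no discrepancy.
Step 13: 5 * 3 = 15 — same as recorded.
Step 14: push 7: top = 7 — confirmed correct.
Step 15: 15 + 7 = 22 — matches.
All steps check out; nothing to correct.

no error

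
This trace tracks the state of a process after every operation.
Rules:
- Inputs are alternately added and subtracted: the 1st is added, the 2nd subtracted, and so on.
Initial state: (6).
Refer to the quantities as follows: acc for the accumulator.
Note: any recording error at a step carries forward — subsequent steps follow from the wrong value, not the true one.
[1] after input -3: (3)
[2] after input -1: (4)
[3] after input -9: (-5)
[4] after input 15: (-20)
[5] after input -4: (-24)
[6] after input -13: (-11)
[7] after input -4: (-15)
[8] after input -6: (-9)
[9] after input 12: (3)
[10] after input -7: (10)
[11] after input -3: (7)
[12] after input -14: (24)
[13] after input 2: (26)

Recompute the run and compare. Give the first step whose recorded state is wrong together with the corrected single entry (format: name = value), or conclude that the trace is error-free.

Recomputing the run from the initial state:
step 1: acc = 3
step 2: acc = 4
step 3: acc = -5
step 4: acc = -20
step 5: acc = -24
step 6: acc = -11
step 7: acc = -15
step 8: acc = -9
step 9: acc = 3
step 10: acc = 10
step 11: acc = 7
step 12: acc = 21
step 13: acc = 23
The first disagreement with the trace is at step 12, where the value should be acc = 21.

step 12, acc = 21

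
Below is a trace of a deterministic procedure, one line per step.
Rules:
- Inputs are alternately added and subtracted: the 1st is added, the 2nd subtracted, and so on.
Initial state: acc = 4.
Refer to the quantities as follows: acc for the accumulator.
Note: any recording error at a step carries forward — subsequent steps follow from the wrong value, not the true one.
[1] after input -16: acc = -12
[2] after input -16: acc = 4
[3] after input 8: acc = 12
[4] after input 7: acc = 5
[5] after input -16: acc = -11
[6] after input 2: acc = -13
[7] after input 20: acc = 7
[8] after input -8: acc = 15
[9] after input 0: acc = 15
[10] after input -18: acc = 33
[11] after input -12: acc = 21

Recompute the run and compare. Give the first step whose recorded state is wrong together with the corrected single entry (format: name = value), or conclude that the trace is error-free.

1. acc = 4 + -16 = -12 (in agreement)
2. acc = -12 - -16 = 4 (same as recorded)
3. acc = 4 + 8 = 12 (in agreement)
4. acc = 12 - 7 = 5 (same as recorded)
5. acc = 5 + -16 = -11 (consistent with the trace)
6. acc = -11 - 2 = -13 (in agreement)
7. acc = -13 + 20 = 7 (matches)
8. acc = 7 - -8 = 15 (confirmed correct)
9. acc = 15 + 0 = 15 (no discrepancy)
10. acc = 15 - -18 = 33 (matches)
11. acc = 33 + -12 = 21 (confirmed correct)
No step deviates from the rules.

no error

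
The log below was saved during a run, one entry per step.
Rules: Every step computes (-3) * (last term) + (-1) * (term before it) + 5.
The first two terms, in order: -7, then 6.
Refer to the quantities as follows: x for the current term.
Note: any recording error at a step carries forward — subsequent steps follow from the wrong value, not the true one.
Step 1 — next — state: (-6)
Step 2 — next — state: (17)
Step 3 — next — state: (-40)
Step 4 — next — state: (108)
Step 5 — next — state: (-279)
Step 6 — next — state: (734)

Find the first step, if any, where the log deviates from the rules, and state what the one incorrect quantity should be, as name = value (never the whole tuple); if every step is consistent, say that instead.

1. x = -3*(6) + (-1)*(-7) + (5) = -6 (matches)
2. x = -3*(-6) + (-1)*(6) + (5) = 17 (no discrepancy)
3. x = -3*(17) + (-1)*(-6) + (5) = -40 (exactly as logged)
4. x = -3*(-40) + (-1)*(17) + (5) = 108 (confirmed correct)
5. x = -3*(108) + (-1)*(-40) + (5) = -279 (checks out)
6. x = -3*(-279) + (-1)*(108) + (5) = 734 (verified)
The recomputation confirms every line.

no error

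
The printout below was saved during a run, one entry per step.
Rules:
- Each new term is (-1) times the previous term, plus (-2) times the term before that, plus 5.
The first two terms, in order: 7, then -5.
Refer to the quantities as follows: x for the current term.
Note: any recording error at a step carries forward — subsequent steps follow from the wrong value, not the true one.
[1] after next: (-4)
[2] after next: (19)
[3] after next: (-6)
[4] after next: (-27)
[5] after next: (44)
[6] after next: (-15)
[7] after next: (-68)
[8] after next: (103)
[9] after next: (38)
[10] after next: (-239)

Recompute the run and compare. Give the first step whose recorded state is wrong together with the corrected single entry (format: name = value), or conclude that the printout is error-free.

step 6, x = 15

step 1: x = -1*(-5) + (-2)*(7) + (5) = -4 -> matches
step 2: x = -1*(-4) + (-2)*(-5) + (5) = 19 -> no discrepancy
step 3: x = -1*(19) + (-2)*(-4) + (5) = -6 -> matches
step 4: x = -1*(-6) + (-2)*(19) + (5) = -27 -> exactly as logged
step 5: x = -1*(-27) + (-2)*(-6) + (5) = 44 -> checks out
step 6: x = -1*(44) + (-2)*(-27) + (5) = 15 -> the entry is off here
First incorrect step: 6; the correct value is x = 15.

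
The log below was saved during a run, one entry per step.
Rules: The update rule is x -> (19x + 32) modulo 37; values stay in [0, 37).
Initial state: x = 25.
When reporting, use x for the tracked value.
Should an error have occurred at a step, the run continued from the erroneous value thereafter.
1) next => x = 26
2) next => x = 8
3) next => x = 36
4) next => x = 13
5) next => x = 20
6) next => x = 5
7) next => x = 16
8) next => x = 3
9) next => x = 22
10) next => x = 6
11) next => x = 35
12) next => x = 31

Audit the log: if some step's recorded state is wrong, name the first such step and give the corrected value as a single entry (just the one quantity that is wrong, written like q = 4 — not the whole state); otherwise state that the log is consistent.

step 9, x = 15

1. x = (19*25 + 32) mod 37 = 26 (in agreement)
2. x = (19*26 + 32) mod 37 = 8 (agrees with the log)
3. x = (19*8 + 32) mod 37 = 36 (matches)
4. x = (19*36 + 32) mod 37 = 13 (consistent with the log)
5. x = (19*13 + 32) mod 37 = 20 (checks out)
6. x = (19*20 + 32) mod 37 = 5 (confirmed correct)
7. x = (19*5 + 32) mod 37 = 16 (exactly as logged)
8. x = (19*16 + 32) mod 37 = 3 (exactly as logged)
9. x = (19*3 + 32) mod 37 = 15 (the entry is off here)
The earliest wrong entry is at step 9: it should read x = 15.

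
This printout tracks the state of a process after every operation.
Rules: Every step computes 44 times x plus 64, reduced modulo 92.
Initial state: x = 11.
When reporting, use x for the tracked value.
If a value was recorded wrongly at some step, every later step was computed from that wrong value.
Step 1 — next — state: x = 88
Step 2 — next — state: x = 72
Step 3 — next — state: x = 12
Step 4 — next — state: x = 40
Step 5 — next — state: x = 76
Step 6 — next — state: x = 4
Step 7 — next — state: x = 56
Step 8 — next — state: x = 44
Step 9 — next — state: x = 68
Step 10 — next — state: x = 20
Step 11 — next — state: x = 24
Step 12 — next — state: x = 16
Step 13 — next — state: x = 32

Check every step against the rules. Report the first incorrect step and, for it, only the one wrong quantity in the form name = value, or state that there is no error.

no error

Step 1: x = (44*11 + 64) mod 92 = 88 — confirmed correct.
Step 2: x = (44*88 + 64) mod 92 = 72 — agrees with the printout.
Step 3: x = (44*72 + 64) mod 92 = 12 — no discrepancy.
Step 4: x = (44*12 + 64) mod 92 = 40 — consistent with the printout.
Step 5: x = (44*40 + 64) mod 92 = 76 — verified.
Step 6: x = (44*76 + 64) mod 92 = 4 — same as recorded.
Step 7: x = (44*4 + 64) mod 92 = 56 — verified.
Step 8: x = (44*56 + 64) mod 92 = 44 — verified.
Step 9: x = (44*44 + 64) mod 92 = 68 — in agreement.
Step 10: x = (44*68 + 64) mod 92 = 20 — in agreement.
Step 11: x = (44*20 + 64) mod 92 = 24 — exactly as logged.
Step 12: x = (44*24 + 64) mod 92 = 16 — matches.
Step 13: x = (44*16 + 64) mod 92 = 32 — exactly as logged.
All steps check out; nothing to correct.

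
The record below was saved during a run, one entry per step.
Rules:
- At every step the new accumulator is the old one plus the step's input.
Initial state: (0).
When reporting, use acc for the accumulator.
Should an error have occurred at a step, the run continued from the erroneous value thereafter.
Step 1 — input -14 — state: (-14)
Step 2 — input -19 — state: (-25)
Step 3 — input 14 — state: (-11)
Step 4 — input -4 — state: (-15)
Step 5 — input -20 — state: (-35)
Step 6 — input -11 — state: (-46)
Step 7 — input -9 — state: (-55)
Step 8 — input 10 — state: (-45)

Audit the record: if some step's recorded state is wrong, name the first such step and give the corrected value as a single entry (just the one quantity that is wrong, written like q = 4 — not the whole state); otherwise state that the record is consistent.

step 2, acc = -33

1. acc = 0 + -14 = -14 (same as recorded)
2. acc = -14 + -19 = -33 (this is not what the record shows)
The audit stops at step 2: the recorded entry is wrong and should be acc = -33.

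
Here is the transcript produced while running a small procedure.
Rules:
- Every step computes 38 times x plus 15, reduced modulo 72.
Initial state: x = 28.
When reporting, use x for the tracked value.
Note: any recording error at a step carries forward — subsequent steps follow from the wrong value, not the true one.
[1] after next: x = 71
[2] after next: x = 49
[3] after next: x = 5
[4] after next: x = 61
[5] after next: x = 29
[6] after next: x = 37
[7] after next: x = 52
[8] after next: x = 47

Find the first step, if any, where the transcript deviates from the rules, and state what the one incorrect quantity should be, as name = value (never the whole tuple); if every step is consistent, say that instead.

Step 1: x = (38*28 + 15) mod 72 = 71 — exactly as logged.
Step 2: x = (38*71 + 15) mod 72 = 49 — consistent with the transcript.
Step 3: x = (38*49 + 15) mod 72 = 5 — in agreement.
Step 4: x = (38*5 + 15) mod 72 = 61 — matches.
Step 5: x = (38*61 + 15) mod 72 = 29 — confirmed correct.
Step 6: x = (38*29 + 15) mod 72 = 37 — agrees with the transcript.
Step 7: x = (38*37 + 15) mod 72 = 53 — the transcript has a different value.
Conclusion: step 7 carries the first error; the entry should be x = 53.

step 7, x = 53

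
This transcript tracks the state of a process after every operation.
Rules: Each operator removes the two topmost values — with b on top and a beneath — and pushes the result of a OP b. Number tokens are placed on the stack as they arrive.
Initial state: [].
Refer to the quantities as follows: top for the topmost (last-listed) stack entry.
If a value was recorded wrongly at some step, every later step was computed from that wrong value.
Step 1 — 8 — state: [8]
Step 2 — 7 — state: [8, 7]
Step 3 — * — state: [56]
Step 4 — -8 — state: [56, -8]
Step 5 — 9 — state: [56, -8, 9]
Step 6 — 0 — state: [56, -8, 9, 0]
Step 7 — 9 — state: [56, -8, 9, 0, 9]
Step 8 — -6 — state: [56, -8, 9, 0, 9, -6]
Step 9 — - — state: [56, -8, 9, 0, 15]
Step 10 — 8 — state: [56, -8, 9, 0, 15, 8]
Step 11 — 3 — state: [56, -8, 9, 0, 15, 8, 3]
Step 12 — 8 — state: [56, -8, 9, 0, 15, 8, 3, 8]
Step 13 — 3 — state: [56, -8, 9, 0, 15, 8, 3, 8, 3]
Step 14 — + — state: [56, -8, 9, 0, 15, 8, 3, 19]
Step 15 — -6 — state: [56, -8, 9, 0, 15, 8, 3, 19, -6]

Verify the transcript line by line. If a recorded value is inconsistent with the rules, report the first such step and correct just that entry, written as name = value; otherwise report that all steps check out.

step 14, top = 11

Recomputing the run from the initial state:
step 1: [8]
step 2: [8, 7]
step 3: [56]
step 4: [56, -8]
step 5: [56, -8, 9]
step 6: [56, -8, 9, 0]
step 7: [56, -8, 9, 0, 9]
step 8: [56, -8, 9, 0, 9, -6]
step 9: [56, -8, 9, 0, 15]
step 10: [56, -8, 9, 0, 15, 8]
step 11: [56, -8, 9, 0, 15, 8, 3]
step 12: [56, -8, 9, 0, 15, 8, 3, 8]
step 13: [56, -8, 9, 0, 15, 8, 3, 8, 3]
step 14: [56, -8, 9, 0, 15, 8, 3, 11]
step 15: [56, -8, 9, 0, 15, 8, 3, 11, -6]
The first disagreement with the transcript is at step 14, where the value should be top = 11.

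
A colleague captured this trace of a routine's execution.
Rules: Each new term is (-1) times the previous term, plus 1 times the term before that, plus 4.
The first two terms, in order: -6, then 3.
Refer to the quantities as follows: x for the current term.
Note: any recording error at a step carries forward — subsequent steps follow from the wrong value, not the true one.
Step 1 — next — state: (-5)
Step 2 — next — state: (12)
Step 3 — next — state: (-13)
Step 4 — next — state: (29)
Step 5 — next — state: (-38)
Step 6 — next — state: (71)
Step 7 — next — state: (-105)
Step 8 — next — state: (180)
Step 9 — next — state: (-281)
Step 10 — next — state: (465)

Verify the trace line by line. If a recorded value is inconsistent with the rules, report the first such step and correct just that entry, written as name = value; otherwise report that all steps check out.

step 1: x = -1*(3) + (1)*(-6) + (4) = -5 -> checks out
step 2: x = -1*(-5) + (1)*(3) + (4) = 12 -> verified
step 3: x = -1*(12) + (1)*(-5) + (4) = -13 -> same as recorded
step 4: x = -1*(-13) + (1)*(12) + (4) = 29 -> confirmed correct
step 5: x = -1*(29) + (1)*(-13) + (4) = -38 -> matches
step 6: x = -1*(-38) + (1)*(29) + (4) = 71 -> confirmed correct
step 7: x = -1*(71) + (1)*(-38) + (4) = -105 -> agrees with the trace
step 8: x = -1*(-105) + (1)*(71) + (4) = 180 -> checks out
step 9: x = -1*(180) + (1)*(-105) + (4) = -281 -> checks out
step 10: x = -1*(-281) + (1)*(180) + (4) = 465 -> no discrepancy
The whole run recomputes cleanly — no discrepancies.

no error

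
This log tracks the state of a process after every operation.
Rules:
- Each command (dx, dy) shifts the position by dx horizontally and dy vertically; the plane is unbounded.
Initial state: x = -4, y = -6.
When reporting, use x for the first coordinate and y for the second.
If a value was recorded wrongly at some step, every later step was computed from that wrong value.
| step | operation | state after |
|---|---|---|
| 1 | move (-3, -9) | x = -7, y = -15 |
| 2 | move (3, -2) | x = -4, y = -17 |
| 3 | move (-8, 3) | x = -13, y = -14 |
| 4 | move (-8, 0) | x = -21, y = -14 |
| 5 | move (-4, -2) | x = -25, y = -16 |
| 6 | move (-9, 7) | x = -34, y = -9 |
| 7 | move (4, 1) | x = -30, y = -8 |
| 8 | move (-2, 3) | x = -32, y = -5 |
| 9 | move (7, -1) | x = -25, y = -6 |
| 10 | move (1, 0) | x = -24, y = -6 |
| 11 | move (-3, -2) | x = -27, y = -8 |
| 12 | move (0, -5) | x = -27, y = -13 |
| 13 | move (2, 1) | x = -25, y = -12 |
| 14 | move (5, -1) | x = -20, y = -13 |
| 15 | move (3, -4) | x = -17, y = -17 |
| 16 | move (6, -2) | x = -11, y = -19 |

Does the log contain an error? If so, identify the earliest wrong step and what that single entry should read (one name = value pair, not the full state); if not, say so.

1. x = -4 + (-3) = -7, y = -6 + (-9) = -15 (confirmed correct)
2. x = -7 + (3) = -4, y = -15 + (-2) = -17 (agrees with the log)
3. x = -4 + (-8) = -12, y = -17 + (3) = -14 (the log disagrees here)
First deviation found at step 3; the corrected entry is x = -12.

step 3, x = -12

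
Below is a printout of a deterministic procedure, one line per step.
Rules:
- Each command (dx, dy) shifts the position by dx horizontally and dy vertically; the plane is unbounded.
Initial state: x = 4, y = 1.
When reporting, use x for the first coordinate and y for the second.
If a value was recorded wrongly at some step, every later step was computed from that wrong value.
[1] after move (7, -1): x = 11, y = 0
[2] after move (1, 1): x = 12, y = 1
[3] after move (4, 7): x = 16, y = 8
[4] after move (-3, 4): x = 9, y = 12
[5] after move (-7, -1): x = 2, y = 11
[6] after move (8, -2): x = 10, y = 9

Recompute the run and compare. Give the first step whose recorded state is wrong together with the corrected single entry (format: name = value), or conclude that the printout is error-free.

1. x = 4 + (7) = 11, y = 1 + (-1) = 0 (in agreement)
2. x = 11 + (1) = 12, y = 0 + (1) = 1 (agrees with the printout)
3. x = 12 + (4) = 16, y = 1 + (7) = 8 (in agreement)
4. x = 16 + (-3) = 13, y = 8 + (4) = 12 (first mismatch against the printout)
Step 4 is the first one off; corrected, x = 13.

step 4, x = 13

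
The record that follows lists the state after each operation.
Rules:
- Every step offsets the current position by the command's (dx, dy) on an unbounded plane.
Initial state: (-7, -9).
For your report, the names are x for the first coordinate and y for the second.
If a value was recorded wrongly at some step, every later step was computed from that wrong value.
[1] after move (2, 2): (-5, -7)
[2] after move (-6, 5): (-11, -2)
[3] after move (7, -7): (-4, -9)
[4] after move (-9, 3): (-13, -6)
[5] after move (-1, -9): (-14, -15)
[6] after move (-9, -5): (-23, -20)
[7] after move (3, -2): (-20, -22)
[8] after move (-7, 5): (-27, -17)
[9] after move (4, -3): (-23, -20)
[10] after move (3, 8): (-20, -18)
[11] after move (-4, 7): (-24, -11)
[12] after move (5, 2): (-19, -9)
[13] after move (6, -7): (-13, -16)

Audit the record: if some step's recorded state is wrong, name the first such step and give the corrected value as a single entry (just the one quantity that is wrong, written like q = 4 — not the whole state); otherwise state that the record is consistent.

step 10, y = -12

Step 1: x = -7 + (2) = -5, y = -9 + (2) = -7 — agrees with the record.
Step 2: x = -5 + (-6) = -11, y = -7 + (5) = -2 — no discrepancy.
Step 3: x = -11 + (7) = -4, y = -2 + (-7) = -9 — confirmed correct.
Step 4: x = -4 + (-9) = -13, y = -9 + (3) = -6 — consistent with the record.
Step 5: x = -13 + (-1) = -14, y = -6 + (-9) = -15 — matches.
Step 6: x = -14 + (-9) = -23, y = -15 + (-5) = -20 — exactly as logged.
Step 7: x = -23 + (3) = -20, y = -20 + (-2) = -22 — exactly as logged.
Step 8: x = -20 + (-7) = -27, y = -22 + (5) = -17 — no discrepancy.
Step 9: x = -27 + (4) = -23, y = -17 + (-3) = -20 — matches.
Step 10: x = -23 + (3) = -20, y = -20 + (8) = -12 — this is not what the record shows.
That makes step 10 the first incorrect line — y = -12 is what it should show.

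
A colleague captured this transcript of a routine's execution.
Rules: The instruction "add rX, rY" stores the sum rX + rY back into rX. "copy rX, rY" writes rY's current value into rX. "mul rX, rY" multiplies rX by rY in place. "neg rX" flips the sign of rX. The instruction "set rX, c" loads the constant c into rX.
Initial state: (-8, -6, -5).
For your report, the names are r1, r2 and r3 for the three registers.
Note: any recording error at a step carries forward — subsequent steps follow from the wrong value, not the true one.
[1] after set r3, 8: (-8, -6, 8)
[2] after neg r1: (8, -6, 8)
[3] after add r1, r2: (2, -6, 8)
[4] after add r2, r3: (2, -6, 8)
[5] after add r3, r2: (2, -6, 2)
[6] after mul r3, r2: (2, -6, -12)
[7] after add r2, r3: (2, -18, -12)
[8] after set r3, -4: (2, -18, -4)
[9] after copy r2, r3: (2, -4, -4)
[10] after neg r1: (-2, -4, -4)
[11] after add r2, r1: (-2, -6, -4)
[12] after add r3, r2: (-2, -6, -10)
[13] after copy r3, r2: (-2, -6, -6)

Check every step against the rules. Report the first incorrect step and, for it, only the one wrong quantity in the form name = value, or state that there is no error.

Recomputing the run from the initial state:
step 1: r1 = -8, r2 = -6, r3 = 8
step 2: r1 = 8, r2 = -6, r3 = 8
step 3: r1 = 2, r2 = -6, r3 = 8
step 4: r1 = 2, r2 = 2, r3 = 8
step 5: r1 = 2, r2 = 2, r3 = 10
step 6: r1 = 2, r2 = 2, r3 = 20
step 7: r1 = 2, r2 = 22, r3 = 20
step 8: r1 = 2, r2 = 22, r3 = -4
step 9: r1 = 2, r2 = -4, r3 = -4
step 10: r1 = -2, r2 = -4, r3 = -4
step 11: r1 = -2, r2 = -6, r3 = -4
step 12: r1 = -2, r2 = -6, r3 = -10
step 13: r1 = -2, r2 = -6, r3 = -6
The first disagreement with the transcript is at step 4, where the value should be r2 = 2.

step 4, r2 = 2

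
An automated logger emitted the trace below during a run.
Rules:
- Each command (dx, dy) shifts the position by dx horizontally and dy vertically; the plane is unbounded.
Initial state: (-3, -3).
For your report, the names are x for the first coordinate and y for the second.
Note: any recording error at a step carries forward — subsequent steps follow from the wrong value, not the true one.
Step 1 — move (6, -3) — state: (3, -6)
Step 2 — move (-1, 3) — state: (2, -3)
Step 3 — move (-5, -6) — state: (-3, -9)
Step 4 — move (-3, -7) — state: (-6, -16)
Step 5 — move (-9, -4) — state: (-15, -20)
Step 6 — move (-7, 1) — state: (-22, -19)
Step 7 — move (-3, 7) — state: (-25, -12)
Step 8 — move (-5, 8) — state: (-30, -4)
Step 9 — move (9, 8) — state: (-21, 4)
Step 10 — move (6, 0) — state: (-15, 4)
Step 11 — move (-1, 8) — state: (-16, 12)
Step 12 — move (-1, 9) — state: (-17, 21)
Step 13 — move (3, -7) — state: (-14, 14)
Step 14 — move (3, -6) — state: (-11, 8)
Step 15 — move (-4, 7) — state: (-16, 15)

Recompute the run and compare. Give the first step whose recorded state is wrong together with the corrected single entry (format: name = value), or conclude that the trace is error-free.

step 15, x = -15

1. x = -3 + (6) = 3, y = -3 + (-3) = -6 (confirmed correct)
2. x = 3 + (-1) = 2, y = -6 + (3) = -3 (verified)
3. x = 2 + (-5) = -3, y = -3 + (-6) = -9 (verified)
4. x = -3 + (-3) = -6, y = -9 + (-7) = -16 (in agreement)
5. x = -6 + (-9) = -15, y = -16 + (-4) = -20 (verified)
6. x = -15 + (-7) = -22, y = -20 + (1) = -19 (exactly as logged)
7. x = -22 + (-3) = -25, y = -19 + (7) = -12 (no discrepancy)
8. x = -25 + (-5) = -30, y = -12 + (8) = -4 (exactly as logged)
9. x = -30 + (9) = -21, y = -4 + (8) = 4 (in agreement)
10. x = -21 + (6) = -15, y = 4 + (0) = 4 (no discrepancy)
11. x = -15 + (-1) = -16, y = 4 + (8) = 12 (in agreement)
12. x = -16 + (-1) = -17, y = 12 + (9) = 21 (matches)
13. x = -17 + (3) = -14, y = 21 + (-7) = 14 (consistent with the trace)
14. x = -14 + (3) = -11, y = 14 + (-6) = 8 (consistent with the trace)
15. x = -11 + (-4) = -15, y = 8 + (7) = 15 (the recorded entry deviates here)
The audit stops at step 15: the recorded entry is wrong and should be x = -15.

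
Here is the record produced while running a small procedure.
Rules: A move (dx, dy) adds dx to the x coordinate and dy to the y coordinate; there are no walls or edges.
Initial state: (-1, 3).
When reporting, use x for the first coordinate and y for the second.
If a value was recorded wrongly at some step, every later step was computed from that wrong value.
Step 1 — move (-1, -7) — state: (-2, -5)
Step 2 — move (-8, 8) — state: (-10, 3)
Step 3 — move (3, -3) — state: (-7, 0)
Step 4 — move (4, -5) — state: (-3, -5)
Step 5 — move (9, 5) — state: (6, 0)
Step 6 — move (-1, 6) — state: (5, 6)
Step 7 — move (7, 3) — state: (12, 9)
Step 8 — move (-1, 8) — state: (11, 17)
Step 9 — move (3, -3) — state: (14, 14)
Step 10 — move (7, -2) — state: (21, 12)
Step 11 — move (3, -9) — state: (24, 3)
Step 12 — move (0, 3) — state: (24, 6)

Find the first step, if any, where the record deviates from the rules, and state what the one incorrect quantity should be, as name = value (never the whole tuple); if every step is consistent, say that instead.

1. x = -1 + (-1) = -2, y = 3 + (-7) = -4 (this is not what the record shows)
Step 1 is the first one off; corrected, y = -4.

step 1, y = -4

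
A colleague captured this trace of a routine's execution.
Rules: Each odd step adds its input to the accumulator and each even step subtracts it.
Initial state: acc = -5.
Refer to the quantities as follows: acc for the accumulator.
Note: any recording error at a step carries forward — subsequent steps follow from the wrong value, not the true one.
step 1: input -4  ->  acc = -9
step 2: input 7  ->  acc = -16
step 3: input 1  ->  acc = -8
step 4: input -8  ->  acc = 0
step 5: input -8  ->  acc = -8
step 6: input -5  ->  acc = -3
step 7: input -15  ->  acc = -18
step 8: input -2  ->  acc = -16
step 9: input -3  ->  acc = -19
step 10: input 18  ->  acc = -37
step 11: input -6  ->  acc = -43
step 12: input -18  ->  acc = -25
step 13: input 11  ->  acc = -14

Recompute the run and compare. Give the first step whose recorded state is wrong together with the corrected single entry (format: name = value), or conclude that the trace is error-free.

step 3, acc = -15

Recomputing the run from the initial state:
step 1: acc = -9
step 2: acc = -16
step 3: acc = -15
step 4: acc = -7
step 5: acc = -15
step 6: acc = -10
step 7: acc = -25
step 8: acc = -23
step 9: acc = -26
step 10: acc = -44
step 11: acc = -50
step 12: acc = -32
step 13: acc = -21
The first disagreement with the trace is at step 3, where the value should be acc = -15.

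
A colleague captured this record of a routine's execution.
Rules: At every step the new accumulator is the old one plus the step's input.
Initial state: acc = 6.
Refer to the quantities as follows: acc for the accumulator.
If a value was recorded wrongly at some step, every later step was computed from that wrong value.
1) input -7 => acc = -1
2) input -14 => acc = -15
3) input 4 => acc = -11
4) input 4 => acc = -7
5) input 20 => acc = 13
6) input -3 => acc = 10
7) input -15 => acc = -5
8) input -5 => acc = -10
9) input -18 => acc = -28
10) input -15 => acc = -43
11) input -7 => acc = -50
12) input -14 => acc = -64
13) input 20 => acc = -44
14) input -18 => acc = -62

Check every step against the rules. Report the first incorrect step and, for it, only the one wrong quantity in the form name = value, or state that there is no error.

Step 1: acc = 6 + -7 = -1 — matches.
Step 2: acc = -1 + -14 = -15 — checks out.
Step 3: acc = -15 + 4 = -11 — no discrepancy.
Step 4: acc = -11 + 4 = -7 — confirmed correct.
Step 5: acc = -7 + 20 = 13 — checks out.
Step 6: acc = 13 + -3 = 10 — exactly as logged.
Step 7: acc = 10 + -15 = -5 — in agreement.
Step 8: acc = -5 + -5 = -10 — no discrepancy.
Step 9: acc = -10 + -18 = -28 — in agreement.
Step 10: acc = -28 + -15 = -43 — exactly as logged.
Step 11: acc = -43 + -7 = -50 — exactly as logged.
Step 12: acc = -50 + -14 = -64 — no discrepancy.
Step 13: acc = -64 + 20 = -44 — no discrepancy.
Step 14: acc = -44 + -18 = -62 — checks out.
The whole run recomputes cleanly — no discrepancies.

no error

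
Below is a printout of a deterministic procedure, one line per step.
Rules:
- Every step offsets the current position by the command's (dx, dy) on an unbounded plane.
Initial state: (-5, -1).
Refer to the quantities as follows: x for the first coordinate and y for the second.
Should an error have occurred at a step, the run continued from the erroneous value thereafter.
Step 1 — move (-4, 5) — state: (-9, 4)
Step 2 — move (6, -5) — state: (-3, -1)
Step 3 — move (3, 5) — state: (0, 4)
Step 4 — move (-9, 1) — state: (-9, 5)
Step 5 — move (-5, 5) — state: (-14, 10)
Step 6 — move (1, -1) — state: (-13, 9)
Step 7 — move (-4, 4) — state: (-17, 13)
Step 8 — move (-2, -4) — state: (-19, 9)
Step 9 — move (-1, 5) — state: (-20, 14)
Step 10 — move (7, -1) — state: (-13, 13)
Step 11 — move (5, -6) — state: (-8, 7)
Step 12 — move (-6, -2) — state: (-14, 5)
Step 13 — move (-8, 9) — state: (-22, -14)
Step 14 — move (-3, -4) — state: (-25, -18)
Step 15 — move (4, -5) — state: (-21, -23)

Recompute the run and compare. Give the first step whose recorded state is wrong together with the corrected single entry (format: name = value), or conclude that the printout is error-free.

step 13, y = 14

Recomputing the run from the initial state:
step 1: x = -9, y = 4
step 2: x = -3, y = -1
step 3: x = 0, y = 4
step 4: x = -9, y = 5
step 5: x = -14, y = 10
step 6: x = -13, y = 9
step 7: x = -17, y = 13
step 8: x = -19, y = 9
step 9: x = -20, y = 14
step 10: x = -13, y = 13
step 11: x = -8, y = 7
step 12: x = -14, y = 5
step 13: x = -22, y = 14
step 14: x = -25, y = 10
step 15: x = -21, y = 5
The first disagreement with the printout is at step 13, where the value should be y = 14.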